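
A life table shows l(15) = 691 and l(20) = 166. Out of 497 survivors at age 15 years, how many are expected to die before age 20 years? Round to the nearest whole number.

378

The relevant probability is 1 − 166/691 = 0.759768.
Expected number = 497 × 0.759768 = 378.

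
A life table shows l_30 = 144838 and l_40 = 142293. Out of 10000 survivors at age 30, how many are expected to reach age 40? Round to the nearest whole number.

The relevant probability is 142293/144838 = 0.982429.
Expected number = 10000 × 0.982429 = 9824.

9824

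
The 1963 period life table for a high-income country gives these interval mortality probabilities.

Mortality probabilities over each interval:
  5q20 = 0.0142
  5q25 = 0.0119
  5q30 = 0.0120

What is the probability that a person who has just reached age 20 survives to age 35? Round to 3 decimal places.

0.962

The overall survival probability is (1 − 0.0142) × (1 − 0.0119) × (1 − 0.0120).
= 0.9858 × 0.9881 × 0.9880 = 0.962380.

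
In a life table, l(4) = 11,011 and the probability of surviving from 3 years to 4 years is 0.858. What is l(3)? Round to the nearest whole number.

l(3) = l(4) / p = 11,011 / 0.858 = 12833.

12833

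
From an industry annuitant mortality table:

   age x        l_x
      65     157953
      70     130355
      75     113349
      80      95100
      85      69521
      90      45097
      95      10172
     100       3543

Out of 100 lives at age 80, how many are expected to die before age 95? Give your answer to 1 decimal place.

89.3

The relevant probability is 1 − 10172/95100 = 0.893039.
Expected number = 100 × 0.893039 = 89.3.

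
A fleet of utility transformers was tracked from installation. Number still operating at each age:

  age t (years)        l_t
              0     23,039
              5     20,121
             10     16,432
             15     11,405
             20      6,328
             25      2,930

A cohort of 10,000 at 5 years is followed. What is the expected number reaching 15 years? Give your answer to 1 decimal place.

The relevant probability is 11,405/20,121 = 0.566821.
Expected number = 10,000 × 0.566821 = 5668.2.

5668.2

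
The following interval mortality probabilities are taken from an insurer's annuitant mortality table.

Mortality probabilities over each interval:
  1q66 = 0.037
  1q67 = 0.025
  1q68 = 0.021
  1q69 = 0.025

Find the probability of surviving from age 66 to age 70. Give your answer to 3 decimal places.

0.896

Survival from 66 to 70 is the product of surviving each interval: (1 − 0.037) × (1 − 0.025) × (1 − 0.021) × (1 − 0.025).
= 0.963 × 0.975 × 0.979 × 0.975 = 0.896227.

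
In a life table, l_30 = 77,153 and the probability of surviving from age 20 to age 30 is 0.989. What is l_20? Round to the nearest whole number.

l_20 = l_30 / p = 77,153 / 0.989 = 78011.

78011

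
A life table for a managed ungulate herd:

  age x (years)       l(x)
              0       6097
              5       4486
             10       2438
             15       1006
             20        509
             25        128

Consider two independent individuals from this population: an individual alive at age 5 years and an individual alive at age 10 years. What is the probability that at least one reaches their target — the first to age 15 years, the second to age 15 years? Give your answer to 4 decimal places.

0.5444

p₁ = l(15)/l(5) = 1006/4486 = 0.224253; p₂ = l(15)/l(10) = 1006/2438 = 0.412633.
P(at least one) = 1 − (1−p₁)(1−p₂) = 1 − 0.775747 × 0.587367 = 0.544352.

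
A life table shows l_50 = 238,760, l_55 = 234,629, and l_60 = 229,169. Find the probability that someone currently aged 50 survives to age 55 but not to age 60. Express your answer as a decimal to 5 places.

This is the probability of reaching 55 but not 60, conditional on being alive at 50: (l_55 − l_60) / l_50.
= (234,629 − 229,169) / 238,760 = 5,460 / 238,760 = 0.022868.

0.02287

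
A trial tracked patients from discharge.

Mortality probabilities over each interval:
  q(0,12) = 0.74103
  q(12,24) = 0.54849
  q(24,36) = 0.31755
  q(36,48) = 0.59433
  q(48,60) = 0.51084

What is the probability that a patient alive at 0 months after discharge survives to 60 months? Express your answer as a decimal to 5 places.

0.01583

P(survive 0→60) = (1 − 0.74103) × (1 − 0.54849) × (1 − 0.31755) × (1 − 0.59433) × (1 − 0.51084).
= 0.25897 × 0.45151 × 0.68245 × 0.40567 × 0.48916 = 0.015835.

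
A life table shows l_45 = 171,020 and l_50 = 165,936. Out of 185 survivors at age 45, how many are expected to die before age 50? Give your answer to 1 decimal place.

5.5

The relevant probability is 1 − 165,936/171,020 = 0.029728.
Expected number = 185 × 0.029728 = 5.5.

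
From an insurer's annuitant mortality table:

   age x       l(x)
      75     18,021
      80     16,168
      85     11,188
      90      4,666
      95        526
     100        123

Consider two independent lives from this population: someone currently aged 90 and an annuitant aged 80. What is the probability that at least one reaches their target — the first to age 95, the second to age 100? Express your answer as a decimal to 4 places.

p₁ = l(95)/l(90) = 526/4,666 = 0.112730; p₂ = l(100)/l(80) = 123/16,168 = 0.007608.
P(at least one) = 1 − (1−p₁)(1−p₂) = 1 − 0.887270 × 0.992392 = 0.119480.

0.1195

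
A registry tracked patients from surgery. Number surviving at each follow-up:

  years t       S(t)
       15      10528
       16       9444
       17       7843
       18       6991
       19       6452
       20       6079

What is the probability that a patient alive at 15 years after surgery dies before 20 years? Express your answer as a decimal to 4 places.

0.4226

P(die before 20 | alive at 15) = 1 − S(20)/S(15) = 1 − 6079/10528 = (4449)/10528 = 0.422587.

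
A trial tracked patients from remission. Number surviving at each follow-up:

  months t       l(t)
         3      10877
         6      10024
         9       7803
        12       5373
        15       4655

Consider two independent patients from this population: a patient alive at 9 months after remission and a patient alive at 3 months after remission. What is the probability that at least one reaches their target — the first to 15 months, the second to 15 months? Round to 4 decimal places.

p₁ = l(15)/l(9) = 4655/7803 = 0.596565; p₂ = l(15)/l(3) = 4655/10877 = 0.427967.
P(at least one) = 1 − (1−p₁)(1−p₂) = 1 − 0.403435 × 0.572033 = 0.769222.

0.7692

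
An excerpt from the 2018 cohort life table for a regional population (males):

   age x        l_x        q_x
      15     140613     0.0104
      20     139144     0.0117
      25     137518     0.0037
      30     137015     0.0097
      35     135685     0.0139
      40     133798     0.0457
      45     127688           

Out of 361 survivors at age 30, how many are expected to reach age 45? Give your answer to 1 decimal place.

The relevant probability is 127688/137015 = 0.931927.
Expected number = 361 × 0.931927 = 336.4.

336.4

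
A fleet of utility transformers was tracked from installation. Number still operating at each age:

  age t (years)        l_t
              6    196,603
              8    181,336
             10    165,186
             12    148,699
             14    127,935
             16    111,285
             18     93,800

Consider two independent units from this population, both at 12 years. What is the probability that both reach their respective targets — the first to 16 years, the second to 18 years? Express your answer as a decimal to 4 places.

0.4721

p₁ = l_16/l_12 = 111,285/148,699 = 0.748391; p₂ = l_18/l_12 = 93,800/148,699 = 0.630805.
P(both) = p₁ × p₂ = 0.748391 × 0.630805 = 0.472089.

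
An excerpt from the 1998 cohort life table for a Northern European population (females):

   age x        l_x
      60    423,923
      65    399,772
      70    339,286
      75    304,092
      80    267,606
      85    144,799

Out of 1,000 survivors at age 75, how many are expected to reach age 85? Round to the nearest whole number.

476

The relevant probability is 144,799/304,092 = 0.476168.
Expected number = 1,000 × 0.476168 = 476.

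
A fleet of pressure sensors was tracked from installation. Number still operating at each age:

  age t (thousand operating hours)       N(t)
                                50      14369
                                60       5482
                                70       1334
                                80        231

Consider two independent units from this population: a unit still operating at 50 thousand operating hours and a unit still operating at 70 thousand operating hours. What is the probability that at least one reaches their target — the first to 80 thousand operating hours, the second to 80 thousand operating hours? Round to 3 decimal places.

0.186

p₁ = N(80)/N(50) = 231/14369 = 0.016076; p₂ = N(80)/N(70) = 231/1334 = 0.173163.
P(at least one) = 1 − (1−p₁)(1−p₂) = 1 − 0.983924 × 0.826837 = 0.186455.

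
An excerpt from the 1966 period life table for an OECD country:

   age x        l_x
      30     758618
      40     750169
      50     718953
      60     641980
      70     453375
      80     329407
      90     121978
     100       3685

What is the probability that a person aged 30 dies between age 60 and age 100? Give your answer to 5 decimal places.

We want 30|40q30 = (l_60 − l_100)/l_30.
This is the probability of reaching 60 but not 100, conditional on being alive at 30: (l_60 − l_100) / l_30.
= (641980 − 3685) / 758618 = 638295 / 758618 = 0.841392.

0.84139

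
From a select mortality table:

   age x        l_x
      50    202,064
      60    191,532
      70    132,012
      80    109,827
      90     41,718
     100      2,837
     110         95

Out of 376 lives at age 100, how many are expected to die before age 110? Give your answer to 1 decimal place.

363.4

The relevant probability is 1 − 95/2,837 = 0.966514.
Expected number = 376 × 0.966514 = 363.4.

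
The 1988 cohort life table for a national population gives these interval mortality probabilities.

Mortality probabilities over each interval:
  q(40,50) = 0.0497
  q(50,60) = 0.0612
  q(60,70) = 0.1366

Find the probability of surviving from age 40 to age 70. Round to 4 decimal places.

Survival from 40 to 70 is the product of surviving each interval: (1 − 0.0497) × (1 − 0.0612) × (1 − 0.1366).
= 0.9503 × 0.9388 × 0.8634 = 0.770275.

0.7703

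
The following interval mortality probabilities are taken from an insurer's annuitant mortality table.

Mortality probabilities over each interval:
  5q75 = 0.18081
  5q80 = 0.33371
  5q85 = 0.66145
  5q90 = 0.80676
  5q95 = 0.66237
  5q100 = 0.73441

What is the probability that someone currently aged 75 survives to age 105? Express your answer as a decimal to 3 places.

Chaining the interval survival probabilities: (1 − 0.18081) × (1 − 0.33371) × (1 − 0.66145) × (1 − 0.80676) × (1 − 0.66237) × (1 − 0.73441).
= 0.81919 × 0.66629 × 0.33855 × 0.19324 × 0.33763 × 0.26559 = 0.003202.

0.003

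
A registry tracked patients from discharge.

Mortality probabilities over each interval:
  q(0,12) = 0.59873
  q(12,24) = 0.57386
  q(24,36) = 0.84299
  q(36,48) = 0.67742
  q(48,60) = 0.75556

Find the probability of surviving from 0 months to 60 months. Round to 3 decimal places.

0.002

Survival from 0 to 60 is the product of surviving each interval: (1 − 0.59873) × (1 − 0.57386) × (1 − 0.84299) × (1 − 0.67742) × (1 − 0.75556).
= 0.40127 × 0.42614 × 0.15701 × 0.32258 × 0.24444 = 0.002117.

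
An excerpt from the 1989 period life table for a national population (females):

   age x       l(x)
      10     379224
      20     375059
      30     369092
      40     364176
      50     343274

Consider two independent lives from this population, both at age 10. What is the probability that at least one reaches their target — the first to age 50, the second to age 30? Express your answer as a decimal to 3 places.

p₁ = l(50)/l(10) = 343274/379224 = 0.905201; p₂ = l(30)/l(10) = 369092/379224 = 0.973282.
P(at least one) = 1 − (1−p₁)(1−p₂) = 1 − 0.094799 × 0.026718 = 0.997467.

0.997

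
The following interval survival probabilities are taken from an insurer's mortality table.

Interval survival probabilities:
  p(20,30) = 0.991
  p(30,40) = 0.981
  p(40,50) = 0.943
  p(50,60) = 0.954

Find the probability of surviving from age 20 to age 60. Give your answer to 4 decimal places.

0.8746

Survival from 20 to 60 is the product of surviving each interval: 0.991 × 0.981 × 0.943 × 0.954.
= 0.874586.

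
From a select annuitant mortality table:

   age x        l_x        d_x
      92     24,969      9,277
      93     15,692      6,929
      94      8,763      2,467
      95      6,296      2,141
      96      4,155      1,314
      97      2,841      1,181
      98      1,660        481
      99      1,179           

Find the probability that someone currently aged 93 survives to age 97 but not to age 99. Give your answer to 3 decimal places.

We want 4|2q93 = (l_97 − l_99)/l_93.
This is the probability of reaching 97 but not 99, conditional on being alive at 93: (l_97 − l_99) / l_93.
= (2,841 − 1,179) / 15,692 = 1,662 / 15,692 = 0.105914.

0.106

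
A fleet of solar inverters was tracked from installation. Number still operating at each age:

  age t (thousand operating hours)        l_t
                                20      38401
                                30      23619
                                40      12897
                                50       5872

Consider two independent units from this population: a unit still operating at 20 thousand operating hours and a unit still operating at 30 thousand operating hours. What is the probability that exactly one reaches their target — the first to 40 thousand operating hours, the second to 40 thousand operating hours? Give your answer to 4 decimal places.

p₁ = l_40/l_20 = 12897/38401 = 0.335851; p₂ = l_40/l_30 = 12897/23619 = 0.546043.
P(exactly one) = p₁(1−p₂) + (1−p₁)p₂ = 0.152462 + 0.362654 = 0.515116.

0.5151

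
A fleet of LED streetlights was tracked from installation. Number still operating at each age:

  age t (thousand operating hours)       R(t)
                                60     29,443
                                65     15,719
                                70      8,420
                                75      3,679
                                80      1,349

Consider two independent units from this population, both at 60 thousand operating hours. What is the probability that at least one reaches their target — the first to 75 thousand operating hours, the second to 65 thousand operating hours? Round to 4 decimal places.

0.5921

p₁ = R(75)/R(60) = 3,679/29,443 = 0.124953; p₂ = R(65)/R(60) = 15,719/29,443 = 0.533879.
P(at least one) = 1 − (1−p₁)(1−p₂) = 1 − 0.875047 × 0.466121 = 0.592122.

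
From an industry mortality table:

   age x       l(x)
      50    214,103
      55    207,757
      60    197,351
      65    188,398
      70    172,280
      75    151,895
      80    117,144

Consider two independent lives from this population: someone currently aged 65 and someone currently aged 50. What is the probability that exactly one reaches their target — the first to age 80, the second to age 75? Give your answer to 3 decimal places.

0.449

p₁ = l(80)/l(65) = 117,144/188,398 = 0.621790; p₂ = l(75)/l(50) = 151,895/214,103 = 0.709448.
P(exactly one) = p₁(1−p₂) + (1−p₁)p₂ = 0.180662 + 0.268320 = 0.448983.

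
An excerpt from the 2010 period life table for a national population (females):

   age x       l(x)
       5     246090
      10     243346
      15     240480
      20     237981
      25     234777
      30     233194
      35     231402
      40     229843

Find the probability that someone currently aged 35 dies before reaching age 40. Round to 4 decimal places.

0.0067

P(die before 40 | alive at 35) = 1 − l(40)/l(35) = 1 − 229843/231402 = (1559)/231402 = 0.006737.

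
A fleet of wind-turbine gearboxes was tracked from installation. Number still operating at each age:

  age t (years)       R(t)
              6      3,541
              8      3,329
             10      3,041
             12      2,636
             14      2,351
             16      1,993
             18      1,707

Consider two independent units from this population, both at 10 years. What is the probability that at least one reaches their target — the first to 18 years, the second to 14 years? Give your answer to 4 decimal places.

0.9005

p₁ = R(18)/R(10) = 1,707/3,041 = 0.561329; p₂ = R(14)/R(10) = 2,351/3,041 = 0.773101.
P(at least one) = 1 − (1−p₁)(1−p₂) = 1 − 0.438671 × 0.226899 = 0.900466.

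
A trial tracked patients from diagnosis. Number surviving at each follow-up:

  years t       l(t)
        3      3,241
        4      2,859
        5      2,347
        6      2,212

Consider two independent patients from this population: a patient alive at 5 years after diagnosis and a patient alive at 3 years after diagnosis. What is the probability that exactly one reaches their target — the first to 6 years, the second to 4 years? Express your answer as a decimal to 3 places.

p₁ = l(6)/l(5) = 2,212/2,347 = 0.942480; p₂ = l(4)/l(3) = 2,859/3,241 = 0.882135.
P(exactly one) = p₁(1−p₂) + (1−p₁)p₂ = 0.111085 + 0.050740 = 0.161826.

0.162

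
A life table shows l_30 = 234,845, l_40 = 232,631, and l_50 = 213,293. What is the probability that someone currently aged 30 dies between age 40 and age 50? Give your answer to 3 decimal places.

This is the probability of reaching 40 but not 50, conditional on being alive at 30: (l_40 − l_50) / l_30.
= (232,631 − 213,293) / 234,845 = 19,338 / 234,845 = 0.082344.

0.082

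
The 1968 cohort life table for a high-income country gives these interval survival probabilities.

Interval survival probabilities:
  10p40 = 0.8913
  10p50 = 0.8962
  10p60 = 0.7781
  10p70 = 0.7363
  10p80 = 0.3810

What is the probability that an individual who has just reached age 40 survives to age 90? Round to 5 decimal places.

0.17436

Chaining the interval survival probabilities: 0.8913 × 0.8962 × 0.7781 × 0.7363 × 0.3810.
= 0.174359.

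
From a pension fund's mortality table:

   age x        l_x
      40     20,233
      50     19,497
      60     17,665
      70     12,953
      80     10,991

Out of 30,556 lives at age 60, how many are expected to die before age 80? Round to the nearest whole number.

The relevant probability is 1 − 10,991/17,665 = 0.377809.
Expected number = 30,556 × 0.377809 = 11544.

11544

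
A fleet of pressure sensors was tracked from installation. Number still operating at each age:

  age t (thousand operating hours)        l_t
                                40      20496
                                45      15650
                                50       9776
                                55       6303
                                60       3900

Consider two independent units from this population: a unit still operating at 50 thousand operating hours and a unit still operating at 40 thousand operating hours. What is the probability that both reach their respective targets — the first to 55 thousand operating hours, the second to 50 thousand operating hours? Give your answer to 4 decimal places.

0.3075

p₁ = l_55/l_50 = 6303/9776 = 0.644742; p₂ = l_50/l_40 = 9776/20496 = 0.476971.
P(both) = p₁ × p₂ = 0.644742 × 0.476971 = 0.307523.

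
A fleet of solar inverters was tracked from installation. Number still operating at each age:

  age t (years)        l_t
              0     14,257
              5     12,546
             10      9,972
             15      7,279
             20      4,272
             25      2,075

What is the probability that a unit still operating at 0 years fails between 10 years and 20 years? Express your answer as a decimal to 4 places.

0.3998

This is the probability of reaching 10 but not 20, conditional on being operational at 0: (l_10 − l_20) / l_0.
= (9,972 − 4,272) / 14,257 = 5,700 / 14,257 = 0.399804.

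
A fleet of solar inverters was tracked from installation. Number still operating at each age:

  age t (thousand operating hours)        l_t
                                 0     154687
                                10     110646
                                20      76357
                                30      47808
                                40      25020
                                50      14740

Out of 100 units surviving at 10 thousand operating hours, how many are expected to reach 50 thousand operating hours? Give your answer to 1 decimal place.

The relevant probability is 14740/110646 = 0.133218.
Expected number = 100 × 0.133218 = 13.3.

13.3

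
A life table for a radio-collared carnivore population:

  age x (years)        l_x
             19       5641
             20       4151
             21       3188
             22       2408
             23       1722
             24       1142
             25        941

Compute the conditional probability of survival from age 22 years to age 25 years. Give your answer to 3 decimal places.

The conditional survival probability is l_25/l_22 = 941/2408 = 0.390781.

0.391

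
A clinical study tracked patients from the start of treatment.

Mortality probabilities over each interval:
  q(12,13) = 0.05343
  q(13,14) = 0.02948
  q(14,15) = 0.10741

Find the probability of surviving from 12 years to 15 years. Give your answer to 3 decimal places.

Chaining the interval survival probabilities: (1 − 0.05343) × (1 − 0.02948) × (1 − 0.10741).
= 0.94657 × 0.97052 × 0.89259 = 0.819991.

0.820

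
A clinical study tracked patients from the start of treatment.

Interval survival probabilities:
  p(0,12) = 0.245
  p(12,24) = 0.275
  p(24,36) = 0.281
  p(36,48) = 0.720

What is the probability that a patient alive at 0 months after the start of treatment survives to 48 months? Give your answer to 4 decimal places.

0.0136

P(survive 0→48) = 0.245 × 0.275 × 0.281 × 0.720.
= 0.013631.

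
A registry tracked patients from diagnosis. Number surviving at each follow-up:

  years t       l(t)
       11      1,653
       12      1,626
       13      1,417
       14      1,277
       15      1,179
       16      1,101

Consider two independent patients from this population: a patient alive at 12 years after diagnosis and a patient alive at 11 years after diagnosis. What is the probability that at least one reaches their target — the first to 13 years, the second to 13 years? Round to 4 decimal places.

0.9816

p₁ = l(13)/l(12) = 1,417/1,626 = 0.871464; p₂ = l(13)/l(11) = 1,417/1,653 = 0.857229.
P(at least one) = 1 − (1−p₁)(1−p₂) = 1 − 0.128536 × 0.142771 = 0.981649.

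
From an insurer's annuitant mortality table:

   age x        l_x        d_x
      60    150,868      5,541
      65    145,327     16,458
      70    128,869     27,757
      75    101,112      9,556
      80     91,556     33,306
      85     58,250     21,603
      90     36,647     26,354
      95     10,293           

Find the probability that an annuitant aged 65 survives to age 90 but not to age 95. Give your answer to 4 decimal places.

This is the probability of reaching 90 but not 95, conditional on being alive at 65: (l_90 − l_95) / l_65.
= (36,647 − 10,293) / 145,327 = 26,354 / 145,327 = 0.181343.

0.1813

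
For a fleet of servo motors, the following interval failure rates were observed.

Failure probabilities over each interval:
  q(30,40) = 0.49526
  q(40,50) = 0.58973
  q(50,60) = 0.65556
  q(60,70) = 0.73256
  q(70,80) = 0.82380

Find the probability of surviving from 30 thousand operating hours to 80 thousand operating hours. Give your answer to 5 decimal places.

P(survive 30→80) = (1 − 0.49526) × (1 − 0.58973) × (1 − 0.65556) × (1 − 0.73256) × (1 − 0.82380).
= 0.50474 × 0.41027 × 0.34444 × 0.26744 × 0.17620 = 0.003361.

0.00336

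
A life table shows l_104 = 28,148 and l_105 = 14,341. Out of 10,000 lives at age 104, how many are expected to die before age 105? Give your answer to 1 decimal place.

The relevant probability is 1 − 14,341/28,148 = 0.490514.
Expected number = 10,000 × 0.490514 = 4905.1.

4905.1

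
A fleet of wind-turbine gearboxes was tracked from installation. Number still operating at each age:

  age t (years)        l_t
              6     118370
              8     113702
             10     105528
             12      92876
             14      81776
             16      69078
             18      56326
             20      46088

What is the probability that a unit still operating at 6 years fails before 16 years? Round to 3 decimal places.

0.416

P(fail before 16 | operational at 6) = 1 − l_16/l_6 = 1 − 69078/118370 = (49292)/118370 = 0.416423.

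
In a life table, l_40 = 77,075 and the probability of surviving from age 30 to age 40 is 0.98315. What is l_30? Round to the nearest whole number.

l_30 = l_40 / p = 77,075 / 0.98315 = 78396.

78396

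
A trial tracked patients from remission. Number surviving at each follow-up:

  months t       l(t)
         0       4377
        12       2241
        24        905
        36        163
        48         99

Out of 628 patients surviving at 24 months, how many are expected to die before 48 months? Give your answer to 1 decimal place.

The relevant probability is 1 − 99/905 = 0.890608.
Expected number = 628 × 0.890608 = 559.3.

559.3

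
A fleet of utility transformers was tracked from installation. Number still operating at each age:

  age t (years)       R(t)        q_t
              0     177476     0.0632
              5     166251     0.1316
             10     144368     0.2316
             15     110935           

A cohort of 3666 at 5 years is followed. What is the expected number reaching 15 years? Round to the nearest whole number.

The relevant probability is 110935/166251 = 0.667274.
Expected number = 3666 × 0.667274 = 2446.

2446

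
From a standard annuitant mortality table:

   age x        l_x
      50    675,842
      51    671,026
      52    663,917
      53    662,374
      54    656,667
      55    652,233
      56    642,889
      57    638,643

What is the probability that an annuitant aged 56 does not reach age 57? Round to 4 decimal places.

P(die before 57 | alive at 56) = 1 − l_57/l_56 = 1 − 638,643/642,889 = (4,246)/642,889 = 0.006605.

0.0066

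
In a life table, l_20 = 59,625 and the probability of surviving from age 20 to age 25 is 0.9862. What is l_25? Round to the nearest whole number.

l_25 = l_20 × p = 59,625 × 0.9862 = 58802.

58802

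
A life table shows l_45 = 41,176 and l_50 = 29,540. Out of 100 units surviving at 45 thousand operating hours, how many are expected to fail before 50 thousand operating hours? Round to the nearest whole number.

The relevant probability is 1 − 29,540/41,176 = 0.282592.
Expected number = 100 × 0.282592 = 28.

28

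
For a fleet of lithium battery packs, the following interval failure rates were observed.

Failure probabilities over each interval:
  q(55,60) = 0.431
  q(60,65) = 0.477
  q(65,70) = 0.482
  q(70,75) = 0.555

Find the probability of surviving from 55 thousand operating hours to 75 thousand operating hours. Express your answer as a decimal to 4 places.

0.0686

The overall survival probability is (1 − 0.431) × (1 − 0.477) × (1 − 0.482) × (1 − 0.555).
= 0.569 × 0.523 × 0.518 × 0.445 = 0.068597.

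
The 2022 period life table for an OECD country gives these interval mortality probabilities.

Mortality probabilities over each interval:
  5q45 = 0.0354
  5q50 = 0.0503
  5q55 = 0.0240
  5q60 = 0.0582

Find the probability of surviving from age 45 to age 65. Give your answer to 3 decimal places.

0.842

The overall survival probability is (1 − 0.0354) × (1 − 0.0503) × (1 − 0.0240) × (1 − 0.0582).
= 0.9646 × 0.9497 × 0.9760 × 0.9418 = 0.842058.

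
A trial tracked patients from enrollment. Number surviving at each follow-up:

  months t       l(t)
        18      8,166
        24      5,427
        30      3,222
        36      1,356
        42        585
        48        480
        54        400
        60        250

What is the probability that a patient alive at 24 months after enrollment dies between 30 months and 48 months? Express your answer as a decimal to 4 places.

This is the probability of reaching 30 but not 48, conditional on being alive at 24: (l(30) − l(48)) / l(24).
= (3,222 − 480) / 5,427 = 2,742 / 5,427 = 0.505252.

0.5053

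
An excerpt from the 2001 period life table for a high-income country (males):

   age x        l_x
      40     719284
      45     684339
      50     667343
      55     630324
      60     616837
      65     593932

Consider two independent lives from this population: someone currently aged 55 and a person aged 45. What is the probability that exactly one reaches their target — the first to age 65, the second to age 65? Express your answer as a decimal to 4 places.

p₁ = l_65/l_55 = 593932/630324 = 0.942265; p₂ = l_65/l_45 = 593932/684339 = 0.867891.
P(exactly one) = p₁(1−p₂) + (1−p₁)p₂ = 0.124482 + 0.050108 = 0.174589.

0.1746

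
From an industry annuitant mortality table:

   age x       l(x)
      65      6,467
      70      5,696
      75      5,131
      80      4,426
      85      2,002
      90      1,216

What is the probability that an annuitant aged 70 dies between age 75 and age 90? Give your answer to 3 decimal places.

0.687

This is the probability of reaching 75 but not 90, conditional on being alive at 70: (l(75) − l(90)) / l(70).
= (5,131 − 1,216) / 5,696 = 3,915 / 5,696 = 0.687324.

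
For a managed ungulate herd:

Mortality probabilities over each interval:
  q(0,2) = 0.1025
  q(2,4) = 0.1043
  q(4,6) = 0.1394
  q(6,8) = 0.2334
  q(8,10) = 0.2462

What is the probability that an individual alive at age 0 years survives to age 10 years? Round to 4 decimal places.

P(survive 0→10) = (1 − 0.1025) × (1 − 0.1043) × (1 − 0.1394) × (1 − 0.2334) × (1 − 0.2462).
= 0.8975 × 0.8957 × 0.8606 × 0.7666 × 0.7538 = 0.399782.

0.3998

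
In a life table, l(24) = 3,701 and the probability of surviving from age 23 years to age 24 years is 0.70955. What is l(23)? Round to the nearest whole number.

l(23) = l(24) / p = 3,701 / 0.70955 = 5216.

5216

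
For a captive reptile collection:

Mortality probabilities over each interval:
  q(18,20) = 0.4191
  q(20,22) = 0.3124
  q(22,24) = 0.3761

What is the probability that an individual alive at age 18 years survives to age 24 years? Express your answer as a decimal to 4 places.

0.2492

The overall survival probability is (1 − 0.4191) × (1 − 0.3124) × (1 − 0.3761).
= 0.5809 × 0.6876 × 0.6239 = 0.249202.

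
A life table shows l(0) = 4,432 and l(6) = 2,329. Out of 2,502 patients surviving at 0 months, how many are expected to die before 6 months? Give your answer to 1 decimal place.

The relevant probability is 1 − 2,329/4,432 = 0.474504.
Expected number = 2,502 × 0.474504 = 1187.2.

1187.2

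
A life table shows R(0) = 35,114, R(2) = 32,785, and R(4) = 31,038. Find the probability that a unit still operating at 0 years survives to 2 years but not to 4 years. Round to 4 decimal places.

0.0498

This is the probability of reaching 2 but not 4, conditional on being operational at 0: (R(2) − R(4)) / R(0).
= (32,785 − 31,038) / 35,114 = 1,747 / 35,114 = 0.049752.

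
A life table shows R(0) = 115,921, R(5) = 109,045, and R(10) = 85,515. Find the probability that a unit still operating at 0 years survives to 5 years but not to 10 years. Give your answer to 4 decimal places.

This is the probability of reaching 5 but not 10, conditional on being operational at 0: (R(5) − R(10)) / R(0).
= (109,045 − 85,515) / 115,921 = 23,530 / 115,921 = 0.202983.

0.2030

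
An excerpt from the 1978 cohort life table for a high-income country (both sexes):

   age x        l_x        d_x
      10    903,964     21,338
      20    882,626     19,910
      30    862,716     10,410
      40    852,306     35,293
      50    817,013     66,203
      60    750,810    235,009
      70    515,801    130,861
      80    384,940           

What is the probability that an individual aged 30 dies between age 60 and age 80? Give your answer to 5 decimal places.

0.42409

We want 30|20q30 = (l_60 − l_80)/l_30.
This is the probability of reaching 60 but not 80, conditional on being alive at 30: (l_60 − l_80) / l_30.
= (750,810 − 384,940) / 862,716 = 365,870 / 862,716 = 0.424091.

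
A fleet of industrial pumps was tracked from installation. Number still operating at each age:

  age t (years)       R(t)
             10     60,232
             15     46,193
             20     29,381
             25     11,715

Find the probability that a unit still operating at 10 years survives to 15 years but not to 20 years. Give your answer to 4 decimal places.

0.2791

This is the probability of reaching 15 but not 20, conditional on being operational at 10: (R(15) − R(20)) / R(10).
= (46,193 − 29,381) / 60,232 = 16,812 / 60,232 = 0.279121.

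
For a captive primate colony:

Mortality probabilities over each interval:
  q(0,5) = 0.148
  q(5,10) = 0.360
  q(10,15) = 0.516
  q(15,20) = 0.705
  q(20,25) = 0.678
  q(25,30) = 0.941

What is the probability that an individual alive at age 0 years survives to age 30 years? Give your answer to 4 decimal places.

0.0015

Survival from 0 to 30 is the product of surviving each interval: (1 − 0.148) × (1 − 0.360) × (1 − 0.516) × (1 − 0.705) × (1 − 0.678) × (1 − 0.941).
= 0.852 × 0.640 × 0.484 × 0.295 × 0.322 × 0.059 = 0.001479.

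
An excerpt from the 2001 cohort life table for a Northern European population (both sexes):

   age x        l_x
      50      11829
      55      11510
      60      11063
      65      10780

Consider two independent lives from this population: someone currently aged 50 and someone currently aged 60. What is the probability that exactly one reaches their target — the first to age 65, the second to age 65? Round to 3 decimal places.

p₁ = l_65/l_50 = 10780/11829 = 0.911320; p₂ = l_65/l_60 = 10780/11063 = 0.974419.
P(exactly one) = p₁(1−p₂) + (1−p₁)p₂ = 0.023312 + 0.086411 = 0.109724.

0.110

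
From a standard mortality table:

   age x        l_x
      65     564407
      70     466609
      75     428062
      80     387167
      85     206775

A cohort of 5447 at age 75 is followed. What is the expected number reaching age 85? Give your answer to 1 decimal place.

The relevant probability is 206775/428062 = 0.483049.
Expected number = 5447 × 0.483049 = 2631.2.

2631.2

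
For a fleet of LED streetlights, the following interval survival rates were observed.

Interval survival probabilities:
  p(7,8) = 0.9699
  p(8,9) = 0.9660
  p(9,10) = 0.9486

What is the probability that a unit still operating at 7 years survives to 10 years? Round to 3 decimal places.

The overall survival probability is 0.9699 × 0.9660 × 0.9486.
= 0.888766.

0.889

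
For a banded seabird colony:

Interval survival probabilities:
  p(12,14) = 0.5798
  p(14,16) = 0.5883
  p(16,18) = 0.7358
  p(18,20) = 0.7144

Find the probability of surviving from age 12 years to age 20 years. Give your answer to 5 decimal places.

0.17930

Survival from 12 to 20 is the product of surviving each interval: 0.5798 × 0.5883 × 0.7358 × 0.7144.
= 0.179299.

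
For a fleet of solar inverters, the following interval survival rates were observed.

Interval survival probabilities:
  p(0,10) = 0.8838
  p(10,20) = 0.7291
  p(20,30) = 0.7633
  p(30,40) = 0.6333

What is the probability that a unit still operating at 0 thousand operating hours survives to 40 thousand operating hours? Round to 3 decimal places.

P(survive 0→40) = 0.8838 × 0.7291 × 0.7633 × 0.6333.
= 0.311491.

0.311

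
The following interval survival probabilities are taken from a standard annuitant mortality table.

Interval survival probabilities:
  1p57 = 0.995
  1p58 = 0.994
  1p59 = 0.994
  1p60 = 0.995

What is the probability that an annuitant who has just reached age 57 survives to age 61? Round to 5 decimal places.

The overall survival probability is 0.995 × 0.994 × 0.994 × 0.995.
= 0.978180.

0.97818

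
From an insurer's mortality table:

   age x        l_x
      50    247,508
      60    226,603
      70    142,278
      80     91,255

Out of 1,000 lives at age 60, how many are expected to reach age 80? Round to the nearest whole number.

The relevant probability is 91,255/226,603 = 0.402709.
Expected number = 1,000 × 0.402709 = 403.

403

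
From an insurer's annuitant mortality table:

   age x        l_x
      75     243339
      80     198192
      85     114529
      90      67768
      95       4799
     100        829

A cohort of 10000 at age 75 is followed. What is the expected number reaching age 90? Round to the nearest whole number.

The relevant probability is 67768/243339 = 0.278492.
Expected number = 10000 × 0.278492 = 2785.

2785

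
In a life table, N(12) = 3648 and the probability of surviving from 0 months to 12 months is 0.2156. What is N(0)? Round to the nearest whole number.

N(0) = N(12) / p = 3648 / 0.2156 = 16920.

16920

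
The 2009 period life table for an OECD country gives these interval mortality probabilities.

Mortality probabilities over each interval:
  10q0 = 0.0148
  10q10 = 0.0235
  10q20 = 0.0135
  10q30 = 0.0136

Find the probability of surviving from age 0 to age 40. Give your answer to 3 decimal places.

0.936

40p0 = (1 − 0.0148) × (1 − 0.0235) × (1 − 0.0135) × (1 − 0.0136).
= 0.9852 × 0.9765 × 0.9865 × 0.9864 = 0.936153.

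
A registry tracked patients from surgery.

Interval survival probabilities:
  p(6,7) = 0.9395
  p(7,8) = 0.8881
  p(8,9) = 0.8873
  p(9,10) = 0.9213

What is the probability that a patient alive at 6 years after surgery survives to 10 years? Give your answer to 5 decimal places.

0.68207

The overall survival probability is 0.9395 × 0.8881 × 0.8873 × 0.9213.
= 0.682072.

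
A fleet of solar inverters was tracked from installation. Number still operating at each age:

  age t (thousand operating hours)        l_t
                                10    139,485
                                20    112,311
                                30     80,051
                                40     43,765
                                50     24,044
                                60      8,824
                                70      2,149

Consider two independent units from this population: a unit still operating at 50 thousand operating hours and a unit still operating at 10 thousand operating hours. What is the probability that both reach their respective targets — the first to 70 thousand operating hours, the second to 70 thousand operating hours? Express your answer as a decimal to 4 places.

p₁ = l_70/l_50 = 2,149/24,044 = 0.089378; p₂ = l_70/l_10 = 2,149/139,485 = 0.015407.
P(both) = p₁ × p₂ = 0.089378 × 0.015407 = 0.001377.

0.0014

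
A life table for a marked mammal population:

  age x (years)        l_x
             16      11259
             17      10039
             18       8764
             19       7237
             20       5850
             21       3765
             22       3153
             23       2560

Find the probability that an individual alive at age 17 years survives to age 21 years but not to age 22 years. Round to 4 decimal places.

This is the probability of reaching 21 but not 22, conditional on being alive at 17: (l_21 − l_22) / l_17.
= (3765 − 3153) / 10039 = 612 / 10039 = 0.060962.

0.0610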